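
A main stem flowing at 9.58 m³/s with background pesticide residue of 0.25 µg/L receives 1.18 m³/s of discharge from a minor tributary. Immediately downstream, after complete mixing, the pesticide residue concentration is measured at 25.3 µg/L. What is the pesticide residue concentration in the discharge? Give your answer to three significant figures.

229 µg/L

Mass balance: 9.580·0.2500 + 1.180·Cₑ = 10.76·25.30
→ Cₑ = (10.76·25.30 − 9.580·0.2500) / 1.180 = 228.7 µg/L.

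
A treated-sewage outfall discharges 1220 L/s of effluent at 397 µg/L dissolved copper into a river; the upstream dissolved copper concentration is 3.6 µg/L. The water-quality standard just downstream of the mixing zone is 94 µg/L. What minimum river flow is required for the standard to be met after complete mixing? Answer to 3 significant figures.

Set C_mix = 94: (Q·3.600 + 1220·397.0) / (Q + 1220) = 94
→ Q = 1220·(397.0 − 94)/(94 − 3.600) = 4089 L/s.

4090 L/s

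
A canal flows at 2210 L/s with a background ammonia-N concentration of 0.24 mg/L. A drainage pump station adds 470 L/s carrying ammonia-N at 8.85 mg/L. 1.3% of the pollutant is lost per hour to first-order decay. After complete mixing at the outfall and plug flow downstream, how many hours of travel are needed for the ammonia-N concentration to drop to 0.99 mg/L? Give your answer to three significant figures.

Conservation of mass: C = (2210·0.2400 + 470.0·8.850) / 2680 = 4690/2680 = 1.750 mg/L.
1.3%/h lost → k = −ln(1 − 0.013) = 0.01309 h⁻¹.
1.750·exp(−k·t) = 0.99 → t = ln(1.750/0.99)/k = 156700 s = 43.53 h.

43.5 h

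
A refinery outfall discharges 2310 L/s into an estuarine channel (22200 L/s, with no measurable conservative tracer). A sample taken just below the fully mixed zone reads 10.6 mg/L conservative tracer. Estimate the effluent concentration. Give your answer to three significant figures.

Mass balance: 22200·0 + 2310·Cₑ = 24510·10.60
→ Cₑ = (24510·10.60 − 22200·0) / 2310 = 112.5 mg/L.

112 mg/L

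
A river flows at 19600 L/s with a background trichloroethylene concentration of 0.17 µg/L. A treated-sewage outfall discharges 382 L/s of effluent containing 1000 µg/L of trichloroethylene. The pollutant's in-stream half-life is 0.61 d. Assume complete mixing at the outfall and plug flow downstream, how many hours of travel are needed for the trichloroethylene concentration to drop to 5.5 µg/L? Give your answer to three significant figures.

26.5 h

After mixing, C = (19600·0.1700 + 382.0·1000) / 19980 = 385300/19980 = 19.28 µg/L.
Half-life 0.61 d → k = ln 2 / 0.61 = 1.136 d⁻¹.
19.28·exp(−k·t) = 5.5 → t = ln(19.28/5.5)/k = 95390 s = 26.50 h.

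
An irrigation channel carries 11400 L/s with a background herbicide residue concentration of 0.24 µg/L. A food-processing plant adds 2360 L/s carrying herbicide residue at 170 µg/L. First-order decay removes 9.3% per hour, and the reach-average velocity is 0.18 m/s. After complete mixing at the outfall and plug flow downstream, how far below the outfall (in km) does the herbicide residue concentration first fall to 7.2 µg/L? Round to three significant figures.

Mixed concentration C = ΣQC/ΣQ = (11400·0.2400 + 2360·170.0) / 13760 = 403900/13760 = 29.36 µg/L.
9.3%/h lost → k = −ln(1 − 0.093) = 0.09761 h⁻¹.
Set 29.36·exp(−k·t) = 7.2 → t = ln(29.36/7.2)/k = 51830 s = 14.40 h.
Distance = v·t = 0.18·51830 = 9330 m = 9.330 km.

9.33 km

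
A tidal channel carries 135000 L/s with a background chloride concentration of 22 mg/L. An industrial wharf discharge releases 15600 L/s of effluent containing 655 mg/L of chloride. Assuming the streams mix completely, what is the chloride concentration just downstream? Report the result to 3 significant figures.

After mixing, C = (135000·22.00 + 15600·655.0) / 150600 = 13190000/150600 = 87.57 mg/L.

87.6 mg/L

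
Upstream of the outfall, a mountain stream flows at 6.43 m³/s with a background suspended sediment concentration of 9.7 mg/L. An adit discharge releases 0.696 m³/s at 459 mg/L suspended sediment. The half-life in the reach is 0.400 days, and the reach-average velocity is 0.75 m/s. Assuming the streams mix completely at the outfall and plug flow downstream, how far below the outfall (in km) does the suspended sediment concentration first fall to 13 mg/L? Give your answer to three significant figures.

53.0 km

Mass balance: C = (6.430·9.700 + 0.6960·459.0) / 7.126 = 381.8/7.126 = 53.58 mg/L.
Half-life 0.400 d → k = ln 2 / 0.400 = 1.733 d⁻¹.
Set 53.58·exp(−k·t) = 13 → t = ln(53.58/13)/k = 70620 s = 19.62 h.
Distance = v·t = 0.75·70620 = 52960 m = 52.96 km.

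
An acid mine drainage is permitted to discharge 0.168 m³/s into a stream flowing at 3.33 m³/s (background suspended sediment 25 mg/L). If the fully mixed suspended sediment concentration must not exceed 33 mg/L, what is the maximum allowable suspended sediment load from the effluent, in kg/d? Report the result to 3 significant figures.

2780 kg/d

Mass balance at the limit: 3.330·25.00 + 0.1680·Cₑ = 3.498·33 → Cₑ = 191.6 mg/L.
Load = 0.1680 m³/s × 191.6 g/m³ × 86 400 s/d = 2781 kg/d.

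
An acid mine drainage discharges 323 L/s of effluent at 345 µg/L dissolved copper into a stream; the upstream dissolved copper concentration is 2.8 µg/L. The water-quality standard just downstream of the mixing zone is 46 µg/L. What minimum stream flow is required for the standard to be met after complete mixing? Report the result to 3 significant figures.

Set C_mix = 46: (Q·2.800 + 323.0·345.0) / (Q + 323.0) = 46
→ Q = 323.0·(345.0 − 46)/(46 − 2.800) = 2236 L/s.

2240 L/s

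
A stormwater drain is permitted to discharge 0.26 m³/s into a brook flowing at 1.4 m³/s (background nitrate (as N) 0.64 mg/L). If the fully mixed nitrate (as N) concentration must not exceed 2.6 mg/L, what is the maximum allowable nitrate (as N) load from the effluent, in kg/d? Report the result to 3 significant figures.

295 kg/d

Mass balance at the limit: 1.400·0.6400 + 0.2600·Cₑ = 1.660·2.6 → Cₑ = 13.15 mg/L.
Load = 0.2600 m³/s × 13.15 g/m³ × 86 400 s/d = 295.5 kg/d.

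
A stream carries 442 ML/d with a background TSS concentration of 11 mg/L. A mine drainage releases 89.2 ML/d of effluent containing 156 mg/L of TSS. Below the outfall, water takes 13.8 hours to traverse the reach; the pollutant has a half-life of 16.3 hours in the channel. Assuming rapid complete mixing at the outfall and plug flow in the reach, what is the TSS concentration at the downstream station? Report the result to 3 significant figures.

19.7 mg/L

After mixing, C = (442.0·11.00 + 89.20·156.0) / 531.2 = 18780/531.2 = 35.35 mg/L.
Half-life 16.3 h → k = ln 2 / 16.3 = 0.04252 h⁻¹ = 1.021 d⁻¹.
First-order decay: C = 35.35·exp(−k·t) = 35.35·0.5561 = 19.66 mg/L.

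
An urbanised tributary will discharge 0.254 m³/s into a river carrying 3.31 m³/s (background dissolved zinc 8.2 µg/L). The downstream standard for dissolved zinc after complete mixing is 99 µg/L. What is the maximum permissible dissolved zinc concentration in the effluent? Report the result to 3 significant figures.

At the limit, (Qr·Cr + Qe·Cₑ)/(Qr + Qe) = 99:
Cₑ = (3.564·99 − 3.310·8.200) / 0.2540 = 1282 µg/L.

1280 µg/L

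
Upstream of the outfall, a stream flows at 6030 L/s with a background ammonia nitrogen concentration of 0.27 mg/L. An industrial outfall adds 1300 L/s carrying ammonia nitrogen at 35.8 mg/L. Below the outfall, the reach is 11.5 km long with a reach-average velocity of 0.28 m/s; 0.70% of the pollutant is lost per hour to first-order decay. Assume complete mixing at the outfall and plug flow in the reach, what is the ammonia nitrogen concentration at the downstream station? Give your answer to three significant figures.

Flow-weighted average: C = (6030·0.2700 + 1300·35.80) / 7330 = 48170/7330 = 6.571 mg/L.
Travel time t = 11.5·1000 / 0.28 = 41070 s = 11.41 h.
0.70%/h lost → k = −ln(1 − 0.007) = 0.007025 h⁻¹.
Decay over the reach: 6.571·exp(−kt) = 6.571·0.9230 = 6.065 mg/L.

6.07 mg/L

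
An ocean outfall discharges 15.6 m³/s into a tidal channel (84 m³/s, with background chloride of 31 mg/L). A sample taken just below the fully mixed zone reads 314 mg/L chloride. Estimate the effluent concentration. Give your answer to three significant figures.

Mass balance: 84.00·31.00 + 15.60·Cₑ = 99.60·314.0
→ Cₑ = (99.60·314.0 − 84.00·31.00) / 15.60 = 1838 mg/L.

1840 mg/L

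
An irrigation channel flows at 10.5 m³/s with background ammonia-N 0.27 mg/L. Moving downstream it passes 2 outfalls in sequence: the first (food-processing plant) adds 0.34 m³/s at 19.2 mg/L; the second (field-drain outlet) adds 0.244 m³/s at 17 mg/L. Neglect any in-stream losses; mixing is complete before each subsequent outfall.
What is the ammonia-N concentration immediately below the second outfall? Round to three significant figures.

Outfall 1: combined Q = 10.84 m³/s; C = (10.50·0.2700 + 0.3400·19.20)/10.84 = 0.8637 mg/L.
Outfall 2: combined Q = 11.08 m³/s; C = (10.84·0.8637 + 0.2440·17.00)/11.08 = 1.219 mg/L.

1.22 mg/L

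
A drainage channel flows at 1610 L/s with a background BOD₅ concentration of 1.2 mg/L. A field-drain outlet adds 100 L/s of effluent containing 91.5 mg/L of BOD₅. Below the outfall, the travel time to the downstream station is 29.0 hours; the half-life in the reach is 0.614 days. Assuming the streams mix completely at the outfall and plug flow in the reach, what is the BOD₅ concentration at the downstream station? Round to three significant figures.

1.66 mg/L

Conservation of mass: C = (1610·1.200 + 100.0·91.50) / 1710 = 11080/1710 = 6.481 mg/L.
Half-life 0.614 d → k = ln 2 / 0.614 = 1.129 d⁻¹.
Applying C = C₀e^(−kt): 6.481 × 0.2556 = 1.657 mg/L.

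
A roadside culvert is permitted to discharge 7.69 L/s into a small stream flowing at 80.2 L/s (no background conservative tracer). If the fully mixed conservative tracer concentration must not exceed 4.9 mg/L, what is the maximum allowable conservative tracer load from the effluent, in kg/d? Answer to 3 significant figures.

Mass balance at the limit: 80.20·0 + 7.690·Cₑ = 87.89·4.9 → Cₑ = 56.00 mg/L.
7.690 L/s = 0.007690 m³/s. Load = 0.007690 m³/s × 56.00 g/m³ × 86 400 s/d = 37.21 kg/d.

37.2 kg/d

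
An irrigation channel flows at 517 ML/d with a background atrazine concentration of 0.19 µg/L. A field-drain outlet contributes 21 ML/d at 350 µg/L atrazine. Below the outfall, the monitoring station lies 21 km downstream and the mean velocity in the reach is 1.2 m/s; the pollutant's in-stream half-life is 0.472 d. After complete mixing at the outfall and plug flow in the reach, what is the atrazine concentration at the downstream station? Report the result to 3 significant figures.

Mixed concentration C = ΣQC/ΣQ = (517.0·0.1900 + 21.00·350.0) / 538.0 = 7448/538.0 = 13.84 µg/L.
Travel time t = 21·1000 / 1.2 = 17500 s = 4.861 h.
Half-life 0.472 d → k = ln 2 / 0.472 = 1.469 d⁻¹.
First-order decay: C = 13.84·exp(−k·t) = 13.84·0.7427 = 10.28 µg/L.

10.3 µg/L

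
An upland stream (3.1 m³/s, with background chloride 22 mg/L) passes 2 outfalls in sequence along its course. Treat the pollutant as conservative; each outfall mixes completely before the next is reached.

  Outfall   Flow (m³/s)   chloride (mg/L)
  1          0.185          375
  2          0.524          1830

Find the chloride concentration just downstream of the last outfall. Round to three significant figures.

Below outfall 1: Q → 3.285 m³/s, C = (3.100·22.00 + 0.1850·375.0)/3.285 = 41.88 mg/L.
Below outfall 2: Q → 3.809 m³/s, C = (3.285·41.88 + 0.5240·1830)/3.809 = 287.9 mg/L.

288 mg/L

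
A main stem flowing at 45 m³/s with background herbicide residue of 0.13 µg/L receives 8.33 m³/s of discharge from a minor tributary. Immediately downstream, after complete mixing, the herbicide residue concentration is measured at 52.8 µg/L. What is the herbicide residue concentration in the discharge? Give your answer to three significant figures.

Mass balance: 45.00·0.1300 + 8.330·Cₑ = 53.33·52.80
→ Cₑ = (53.33·52.80 − 45.00·0.1300) / 8.330 = 337.3 µg/L.

337 µg/L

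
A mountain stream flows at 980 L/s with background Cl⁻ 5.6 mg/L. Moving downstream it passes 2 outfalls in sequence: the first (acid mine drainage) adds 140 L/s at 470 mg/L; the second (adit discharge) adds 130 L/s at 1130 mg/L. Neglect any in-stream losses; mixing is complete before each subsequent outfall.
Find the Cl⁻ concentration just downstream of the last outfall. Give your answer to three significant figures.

175 mg/L

Below outfall 1: Q → 1120 L/s, C = (980.0·5.600 + 140.0·470.0)/1120 = 63.65 mg/L.
Below outfall 2: Q → 1250 L/s, C = (1120·63.65 + 130.0·1130)/1250 = 174.6 mg/L.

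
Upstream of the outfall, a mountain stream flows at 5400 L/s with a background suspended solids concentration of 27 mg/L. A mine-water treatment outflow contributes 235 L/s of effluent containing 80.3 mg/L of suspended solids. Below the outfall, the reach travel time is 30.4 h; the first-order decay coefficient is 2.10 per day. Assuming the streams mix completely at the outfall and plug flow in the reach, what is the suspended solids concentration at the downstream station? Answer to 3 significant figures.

2.04 mg/L

Mixed concentration C = ΣQC/ΣQ = (5400·27.00 + 235.0·80.30) / 5635 = 164700/5635 = 29.22 mg/L.
First-order decay: C = 29.22·exp(−k·t) = 29.22·0.06995 = 2.044 mg/L.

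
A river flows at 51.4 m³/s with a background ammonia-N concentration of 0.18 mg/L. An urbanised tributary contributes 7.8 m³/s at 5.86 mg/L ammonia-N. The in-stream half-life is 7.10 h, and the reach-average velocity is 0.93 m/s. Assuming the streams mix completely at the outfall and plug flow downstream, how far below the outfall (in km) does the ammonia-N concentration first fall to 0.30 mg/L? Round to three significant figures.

Mixed concentration C = ΣQC/ΣQ = (51.40·0.1800 + 7.800·5.860) / 59.20 = 54.96/59.20 = 0.9284 mg/L.
Half-life 7.10 h → k = ln 2 / 7.10 = 0.09763 h⁻¹ = 2.343 d⁻¹.
Set 0.9284·exp(−k·t) = 0.30 → t = ln(0.9284/0.30)/k = 41660 s = 11.57 h.
Distance = v·t = 0.93·41660 = 38740 m = 38.74 km.

38.7 km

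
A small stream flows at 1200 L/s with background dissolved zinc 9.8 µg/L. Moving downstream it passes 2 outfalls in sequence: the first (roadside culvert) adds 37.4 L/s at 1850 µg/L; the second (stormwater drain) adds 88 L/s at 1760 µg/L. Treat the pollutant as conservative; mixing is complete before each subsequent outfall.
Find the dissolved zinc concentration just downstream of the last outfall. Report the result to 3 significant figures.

Outfall 1: combined Q = 1237 L/s; C = (1200·9.800 + 37.40·1850)/1237 = 65.42 µg/L.
Outfall 2: combined Q = 1325 L/s; C = (1237·65.42 + 88.00·1760)/1325 = 177.9 µg/L.

178 µg/L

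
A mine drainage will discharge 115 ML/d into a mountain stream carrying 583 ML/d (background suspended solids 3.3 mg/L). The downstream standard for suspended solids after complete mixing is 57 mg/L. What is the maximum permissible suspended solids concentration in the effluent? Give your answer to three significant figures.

At the limit, (Qr·Cr + Qe·Cₑ)/(Qr + Qe) = 57:
Cₑ = (698.0·57 − 583.0·3.300) / 115.0 = 329.2 mg/L.

329 mg/L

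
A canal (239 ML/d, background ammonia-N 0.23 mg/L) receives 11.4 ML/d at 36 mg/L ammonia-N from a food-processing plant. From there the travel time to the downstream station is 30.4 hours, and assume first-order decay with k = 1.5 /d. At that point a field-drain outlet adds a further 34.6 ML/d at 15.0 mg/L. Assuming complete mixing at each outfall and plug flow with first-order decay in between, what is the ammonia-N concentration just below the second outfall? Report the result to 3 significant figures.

2.07 mg/L

Mixed concentration C = ΣQC/ΣQ = (239.0·0.2300 + 11.40·36.00) / 250.4 = 465.4/250.4 = 1.859 mg/L; combined flow 250.4 ML/d.
Applying C = C₀e^(−kt): 1.859 × 0.1496 = 0.2780 mg/L.
At the second outfall, C = (250.4·0.2780 + 34.60·15.00) / (250.4 + 34.60) = 2.065 mg/L.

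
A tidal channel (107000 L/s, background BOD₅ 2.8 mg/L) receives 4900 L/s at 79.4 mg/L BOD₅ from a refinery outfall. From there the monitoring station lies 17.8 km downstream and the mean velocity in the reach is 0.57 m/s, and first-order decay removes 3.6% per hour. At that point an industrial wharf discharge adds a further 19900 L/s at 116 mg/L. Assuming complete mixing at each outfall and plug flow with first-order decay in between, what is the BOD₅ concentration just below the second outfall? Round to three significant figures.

21.3 mg/L

Mixed concentration C = ΣQC/ΣQ = (107000·2.800 + 4900·79.40) / 111900 = 688700/111900 = 6.154 mg/L; combined flow 111900 L/s.
Travel time t = 17.8·1000 / 0.57 = 31230 s = 8.674 h.
3.6%/h lost → k = −ln(1 − 0.036) = 0.03666 h⁻¹.
First-order decay: C = 6.154·exp(−k·t) = 6.154·0.7276 = 4.478 mg/L.
Second outfall: C = (111900·4.478 + 19900·116.0)/131800 = 21.32 mg/L.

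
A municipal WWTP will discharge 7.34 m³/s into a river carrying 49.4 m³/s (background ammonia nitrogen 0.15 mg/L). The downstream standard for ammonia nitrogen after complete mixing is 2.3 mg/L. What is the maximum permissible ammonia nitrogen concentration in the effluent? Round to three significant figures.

At the limit, (Qr·Cr + Qe·Cₑ)/(Qr + Qe) = 2.3:
Cₑ = (56.74·2.3 − 49.40·0.1500) / 7.340 = 16.77 mg/L.

16.8 mg/L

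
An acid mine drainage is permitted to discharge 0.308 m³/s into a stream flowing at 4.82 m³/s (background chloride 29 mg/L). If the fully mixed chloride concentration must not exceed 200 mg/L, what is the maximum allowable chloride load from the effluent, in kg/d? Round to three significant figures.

76500 kg/d

Mass balance at the limit: 4.820·29.00 + 0.3080·Cₑ = 5.128·200 → Cₑ = 2876 mg/L.
Load = 0.3080 m³/s × 2876 g/m³ × 86 400 s/d = 76530 kg/d.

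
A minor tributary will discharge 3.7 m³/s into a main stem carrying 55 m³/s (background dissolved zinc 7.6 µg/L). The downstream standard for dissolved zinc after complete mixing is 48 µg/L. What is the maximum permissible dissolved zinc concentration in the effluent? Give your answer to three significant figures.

At the limit, (Qr·Cr + Qe·Cₑ)/(Qr + Qe) = 48:
Cₑ = (58.70·48 − 55.00·7.600) / 3.700 = 648.5 µg/L.

649 µg/L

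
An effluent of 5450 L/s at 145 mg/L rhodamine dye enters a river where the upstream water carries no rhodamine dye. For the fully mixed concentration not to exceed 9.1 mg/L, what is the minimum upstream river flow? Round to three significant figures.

81400 L/s

Set C_mix = 9.1: (Q·0 + 5450·145.0) / (Q + 5450) = 9.1
→ Q = 5450·(145.0 − 9.1)/(9.1 − 0) = 81390 L/s.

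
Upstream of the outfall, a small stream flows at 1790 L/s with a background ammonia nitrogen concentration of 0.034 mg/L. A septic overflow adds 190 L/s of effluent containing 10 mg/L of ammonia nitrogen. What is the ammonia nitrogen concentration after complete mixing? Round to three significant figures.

0.990 mg/L

Conservation of mass: C = (1790·0.03400 + 190.0·10.00) / 1980 = 1961/1980 = 0.9903 mg/L.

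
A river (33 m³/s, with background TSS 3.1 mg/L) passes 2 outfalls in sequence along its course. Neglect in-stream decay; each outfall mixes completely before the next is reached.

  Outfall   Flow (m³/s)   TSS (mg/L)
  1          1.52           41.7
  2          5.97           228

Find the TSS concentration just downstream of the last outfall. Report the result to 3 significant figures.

37.7 mg/L

Outfall 1: combined Q = 34.52 m³/s; C = (33.00·3.100 + 1.520·41.70)/34.52 = 4.800 mg/L.
Outfall 2: combined Q = 40.49 m³/s; C = (34.52·4.800 + 5.970·228.0)/40.49 = 37.71 mg/L.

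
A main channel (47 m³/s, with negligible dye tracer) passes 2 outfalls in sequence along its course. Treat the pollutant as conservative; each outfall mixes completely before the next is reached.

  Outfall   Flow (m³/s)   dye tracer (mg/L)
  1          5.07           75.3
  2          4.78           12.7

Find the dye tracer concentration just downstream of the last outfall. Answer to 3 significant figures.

7.78 mg/L

Below outfall 1: Q → 52.07 m³/s, C = (47.00·0 + 5.070·75.30)/52.07 = 7.332 mg/L.
Below outfall 2: Q → 56.85 m³/s, C = (52.07·7.332 + 4.780·12.70)/56.85 = 7.783 mg/L.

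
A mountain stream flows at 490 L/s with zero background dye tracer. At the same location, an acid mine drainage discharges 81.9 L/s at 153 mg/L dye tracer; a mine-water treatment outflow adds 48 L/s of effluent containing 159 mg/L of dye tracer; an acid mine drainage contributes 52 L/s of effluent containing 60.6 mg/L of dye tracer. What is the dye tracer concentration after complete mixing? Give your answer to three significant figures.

After mixing, C = (490.0·0 + 81.90·153.0 + 48.00·159.0 + 52.00·60.60) / 671.9 = 23310/671.9 = 34.70 mg/L.

34.7 mg/L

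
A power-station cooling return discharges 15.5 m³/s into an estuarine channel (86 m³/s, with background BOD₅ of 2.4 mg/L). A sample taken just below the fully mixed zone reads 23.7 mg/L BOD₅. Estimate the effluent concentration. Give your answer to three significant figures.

142 mg/L

Mass balance: 86.00·2.400 + 15.50·Cₑ = 101.5·23.70
→ Cₑ = (101.5·23.70 − 86.00·2.400) / 15.50 = 141.9 mg/L.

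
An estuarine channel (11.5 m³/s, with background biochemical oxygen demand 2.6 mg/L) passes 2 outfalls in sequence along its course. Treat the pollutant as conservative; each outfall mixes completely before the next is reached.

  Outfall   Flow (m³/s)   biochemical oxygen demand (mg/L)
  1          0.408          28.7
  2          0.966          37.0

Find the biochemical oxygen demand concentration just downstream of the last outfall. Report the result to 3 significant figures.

6.01 mg/L

Below outfall 1: Q → 11.91 m³/s, C = (11.50·2.600 + 0.4080·28.70)/11.91 = 3.494 mg/L.
Below outfall 2: Q → 12.87 m³/s, C = (11.91·3.494 + 0.9660·37.00)/12.87 = 6.008 mg/L.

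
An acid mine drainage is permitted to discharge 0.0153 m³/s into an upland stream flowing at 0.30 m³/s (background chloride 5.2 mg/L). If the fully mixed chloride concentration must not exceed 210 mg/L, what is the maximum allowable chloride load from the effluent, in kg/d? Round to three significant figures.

Mass balance at the limit: 0.3000·5.200 + 0.01530·Cₑ = 0.3153·210 → Cₑ = 4226 mg/L.
Load = 0.01530 m³/s × 4226 g/m³ × 86 400 s/d = 5586 kg/d.

5590 kg/d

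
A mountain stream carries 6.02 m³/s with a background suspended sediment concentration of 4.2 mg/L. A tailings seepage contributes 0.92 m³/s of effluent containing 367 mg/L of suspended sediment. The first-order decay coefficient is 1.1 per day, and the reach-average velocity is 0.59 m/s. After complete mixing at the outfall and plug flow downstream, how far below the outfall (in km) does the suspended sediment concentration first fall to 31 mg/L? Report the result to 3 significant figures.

Mixed concentration C = ΣQC/ΣQ = (6.020·4.200 + 0.9200·367.0) / 6.940 = 362.9/6.940 = 52.29 mg/L.
Set 52.29·exp(−k·t) = 31 → t = ln(52.29/31)/k = 41070 s = 11.41 h.
Distance = v·t = 0.59·41070 = 24230 m = 24.23 km.

24.2 km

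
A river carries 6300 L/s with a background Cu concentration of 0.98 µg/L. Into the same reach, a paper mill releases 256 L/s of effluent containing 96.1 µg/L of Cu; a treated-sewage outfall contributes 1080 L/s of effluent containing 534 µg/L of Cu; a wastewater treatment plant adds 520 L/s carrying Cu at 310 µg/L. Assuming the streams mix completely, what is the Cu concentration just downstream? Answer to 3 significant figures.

94.2 µg/L

Mass balance: C = (6300·0.9800 + 256.0·96.10 + 1080·534.0 + 520.0·310.0) / 8156 = 768700/8156 = 94.25 µg/L.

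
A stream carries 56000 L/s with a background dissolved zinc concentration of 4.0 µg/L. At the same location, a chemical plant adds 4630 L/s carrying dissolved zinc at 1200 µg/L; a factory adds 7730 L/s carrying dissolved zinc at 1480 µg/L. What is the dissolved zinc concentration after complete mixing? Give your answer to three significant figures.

After mixing, C = (56000·4.000 + 4630·1200 + 7730·1480) / 68360 = 17220000/68360 = 251.9 µg/L.

252 µg/L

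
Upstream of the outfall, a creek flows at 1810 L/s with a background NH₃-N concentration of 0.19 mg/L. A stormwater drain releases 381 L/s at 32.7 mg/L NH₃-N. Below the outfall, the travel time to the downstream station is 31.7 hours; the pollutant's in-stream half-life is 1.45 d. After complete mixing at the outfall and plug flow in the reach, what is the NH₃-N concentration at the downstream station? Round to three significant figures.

3.11 mg/L

Flow-weighted average: C = (1810·0.1900 + 381.0·32.70) / 2191 = 12800/2191 = 5.843 mg/L.
Half-life 1.45 d → k = ln 2 / 1.45 = 0.4780 d⁻¹.
Decay over the reach: 5.843·exp(−kt) = 5.843·0.5318 = 3.108 mg/L.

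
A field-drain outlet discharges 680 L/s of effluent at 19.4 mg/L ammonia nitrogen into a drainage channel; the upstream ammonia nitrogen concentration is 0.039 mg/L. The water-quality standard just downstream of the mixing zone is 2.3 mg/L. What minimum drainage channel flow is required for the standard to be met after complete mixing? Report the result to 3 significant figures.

5140 L/s

Set C_mix = 2.3: (Q·0.03900 + 680.0·19.40) / (Q + 680.0) = 2.3
→ Q = 680.0·(19.40 − 2.3)/(2.3 − 0.03900) = 5143 L/s.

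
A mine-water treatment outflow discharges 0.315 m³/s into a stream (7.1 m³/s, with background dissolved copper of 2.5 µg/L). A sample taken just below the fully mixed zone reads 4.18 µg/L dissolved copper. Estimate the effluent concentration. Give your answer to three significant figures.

42.0 µg/L

Mass balance: 7.100·2.500 + 0.3150·Cₑ = 7.415·4.180
→ Cₑ = (7.415·4.180 − 7.100·2.500) / 0.3150 = 42.05 µg/L.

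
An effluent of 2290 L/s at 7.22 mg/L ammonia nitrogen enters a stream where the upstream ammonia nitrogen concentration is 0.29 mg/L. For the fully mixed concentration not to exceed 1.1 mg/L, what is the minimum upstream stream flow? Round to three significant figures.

17300 L/s

Set C_mix = 1.1: (Q·0.2900 + 2290·7.220) / (Q + 2290) = 1.1
→ Q = 2290·(7.220 − 1.1)/(1.1 − 0.2900) = 17300 L/s.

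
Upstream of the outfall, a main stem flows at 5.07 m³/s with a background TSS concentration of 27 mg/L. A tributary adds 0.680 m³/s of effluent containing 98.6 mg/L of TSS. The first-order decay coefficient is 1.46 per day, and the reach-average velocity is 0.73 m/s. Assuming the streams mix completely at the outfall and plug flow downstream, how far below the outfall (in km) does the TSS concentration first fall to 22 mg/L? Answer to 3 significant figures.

20.6 km

Mixed concentration C = ΣQC/ΣQ = (5.070·27.00 + 0.6800·98.60) / 5.750 = 203.9/5.750 = 35.47 mg/L.
Set 35.47·exp(−k·t) = 22 → t = ln(35.47/22)/k = 28260 s = 7.851 h.
Distance = v·t = 0.73·28260 = 20630 m = 20.63 km.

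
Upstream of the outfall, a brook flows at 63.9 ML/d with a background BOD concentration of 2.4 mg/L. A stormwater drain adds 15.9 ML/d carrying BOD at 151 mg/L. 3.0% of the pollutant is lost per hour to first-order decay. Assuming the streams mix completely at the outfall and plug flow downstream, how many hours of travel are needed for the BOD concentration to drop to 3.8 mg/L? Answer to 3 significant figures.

Conservation of mass: C = (63.90·2.400 + 15.90·151.0) / 79.80 = 2554/79.80 = 32.01 mg/L.
3.0%/h lost → k = −ln(1 − 0.03) = 0.03046 h⁻¹.
32.01·exp(−k·t) = 3.8 → t = ln(32.01/3.8)/k = 251900 s = 69.96 h.

70.0 h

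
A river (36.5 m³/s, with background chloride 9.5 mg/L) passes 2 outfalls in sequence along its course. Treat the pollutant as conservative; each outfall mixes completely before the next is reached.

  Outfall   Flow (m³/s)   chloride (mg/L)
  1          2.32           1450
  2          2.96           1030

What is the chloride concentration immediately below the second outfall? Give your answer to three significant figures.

162 mg/L

Below outfall 1: Q → 38.82 m³/s, C = (36.50·9.500 + 2.320·1450)/38.82 = 95.59 mg/L.
Below outfall 2: Q → 41.78 m³/s, C = (38.82·95.59 + 2.960·1030)/41.78 = 161.8 mg/L.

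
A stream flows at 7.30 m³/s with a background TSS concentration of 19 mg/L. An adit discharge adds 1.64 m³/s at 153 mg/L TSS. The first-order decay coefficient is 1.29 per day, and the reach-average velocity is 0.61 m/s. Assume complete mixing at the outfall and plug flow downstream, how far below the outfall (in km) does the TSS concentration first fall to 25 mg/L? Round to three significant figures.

Flow-weighted average: C = (7.300·19.00 + 1.640·153.0) / 8.940 = 389.6/8.940 = 43.58 mg/L.
Set 43.58·exp(−k·t) = 25 → t = ln(43.58/25)/k = 37220 s = 10.34 h.
Distance = v·t = 0.61·37220 = 22710 m = 22.71 km.

22.7 km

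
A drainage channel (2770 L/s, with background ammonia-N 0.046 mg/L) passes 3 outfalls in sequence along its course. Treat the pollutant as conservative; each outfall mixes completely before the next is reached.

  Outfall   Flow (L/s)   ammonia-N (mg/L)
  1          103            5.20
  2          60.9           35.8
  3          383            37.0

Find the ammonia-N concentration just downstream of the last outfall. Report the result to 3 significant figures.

5.13 mg/L

After outfall 1: Q = 2770 + 103.0 = 2873 L/s; C = (2770·0.04600 + 103.0·5.200)/2873 = 0.2308 mg/L.
After outfall 2: Q = 2873 + 60.90 = 2934 L/s; C = (2873·0.2308 + 60.90·35.80)/2934 = 0.9691 mg/L.
After outfall 3: Q = 2934 + 383.0 = 3317 L/s; C = (2934·0.9691 + 383.0·37.00)/3317 = 5.130 mg/L.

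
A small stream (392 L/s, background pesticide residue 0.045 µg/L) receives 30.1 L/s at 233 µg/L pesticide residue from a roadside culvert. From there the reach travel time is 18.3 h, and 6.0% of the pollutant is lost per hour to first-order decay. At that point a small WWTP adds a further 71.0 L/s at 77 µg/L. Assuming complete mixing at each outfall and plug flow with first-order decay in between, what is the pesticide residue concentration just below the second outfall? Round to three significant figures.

15.7 µg/L

Conservation of mass: C = (392.0·0.04500 + 30.10·233.0) / 422.1 = 7031/422.1 = 16.66 µg/L; combined flow 422.1 L/s.
6.0%/h lost → k = −ln(1 − 0.06) = 0.06188 h⁻¹.
Decay over the reach: 16.66·exp(−kt) = 16.66·0.3223 = 5.368 µg/L.
Second outfall: C = (422.1·5.368 + 71.00·77.00)/493.1 = 15.68 µg/L.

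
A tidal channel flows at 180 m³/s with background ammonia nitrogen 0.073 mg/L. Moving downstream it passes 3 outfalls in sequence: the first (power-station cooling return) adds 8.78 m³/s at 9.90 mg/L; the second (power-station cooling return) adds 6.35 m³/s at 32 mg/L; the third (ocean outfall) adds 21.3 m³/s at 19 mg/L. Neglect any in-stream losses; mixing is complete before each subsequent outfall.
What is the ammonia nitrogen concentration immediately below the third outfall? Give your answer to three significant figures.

3.27 mg/L

Outfall 1: combined Q = 188.8 m³/s; C = (180.0·0.07300 + 8.780·9.900)/188.8 = 0.5300 mg/L.
Outfall 2: combined Q = 195.1 m³/s; C = (188.8·0.5300 + 6.350·32.00)/195.1 = 1.554 mg/L.
Outfall 3: combined Q = 216.4 m³/s; C = (195.1·1.554 + 21.30·19.00)/216.4 = 3.271 mg/L.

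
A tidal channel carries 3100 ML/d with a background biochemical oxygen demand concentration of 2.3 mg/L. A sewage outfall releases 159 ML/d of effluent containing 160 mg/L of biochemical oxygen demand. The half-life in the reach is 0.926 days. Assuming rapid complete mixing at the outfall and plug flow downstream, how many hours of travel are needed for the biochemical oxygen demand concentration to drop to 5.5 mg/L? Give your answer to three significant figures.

After mixing, C = (3100·2.300 + 159.0·160.0) / 3259 = 32570/3259 = 9.994 mg/L.
Half-life 0.926 d → k = ln 2 / 0.926 = 0.7485 d⁻¹.
9.994·exp(−k·t) = 5.5 → t = ln(9.994/5.5)/k = 68930 s = 19.15 h.

19.1 h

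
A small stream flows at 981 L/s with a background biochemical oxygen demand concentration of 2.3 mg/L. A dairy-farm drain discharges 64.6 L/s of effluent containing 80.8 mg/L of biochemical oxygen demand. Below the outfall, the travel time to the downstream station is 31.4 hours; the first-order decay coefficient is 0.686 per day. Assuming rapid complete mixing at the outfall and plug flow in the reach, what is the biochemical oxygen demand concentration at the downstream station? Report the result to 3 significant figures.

2.91 mg/L

Flow-weighted average: C = (981.0·2.300 + 64.60·80.80) / 1046 = 7476/1046 = 7.150 mg/L.
Decay over the reach: 7.150·exp(−kt) = 7.150·0.4076 = 2.914 mg/L.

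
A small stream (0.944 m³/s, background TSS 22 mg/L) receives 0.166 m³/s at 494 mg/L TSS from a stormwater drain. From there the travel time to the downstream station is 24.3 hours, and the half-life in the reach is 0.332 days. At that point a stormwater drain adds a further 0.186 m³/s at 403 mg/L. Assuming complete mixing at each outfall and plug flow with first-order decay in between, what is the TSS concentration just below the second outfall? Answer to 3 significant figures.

After mixing, C = (0.9440·22.00 + 0.1660·494.0) / 1.110 = 102.8/1.110 = 92.59 mg/L; combined flow 1.110 m³/s.
Half-life 0.332 d → k = ln 2 / 0.332 = 2.088 d⁻¹.
Applying C = C₀e^(−kt): 92.59 × 0.1208 = 11.18 mg/L.
Second outfall: C = (1.110·11.18 + 0.1860·403.0)/1.296 = 67.41 mg/L.

67.4 mg/L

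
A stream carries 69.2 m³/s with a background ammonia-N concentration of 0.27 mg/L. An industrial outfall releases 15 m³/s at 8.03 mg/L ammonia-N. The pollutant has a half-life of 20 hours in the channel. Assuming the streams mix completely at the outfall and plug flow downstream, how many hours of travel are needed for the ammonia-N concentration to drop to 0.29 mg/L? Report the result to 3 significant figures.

50.2 h

After mixing, C = (69.20·0.2700 + 15.00·8.030) / 84.20 = 139.1/84.20 = 1.652 mg/L.
Half-life 20 h → k = ln 2 / 20 = 0.03466 h⁻¹ = 0.8318 d⁻¹.
1.652·exp(−k·t) = 0.29 → t = ln(1.652/0.29)/k = 180800 s = 50.21 h.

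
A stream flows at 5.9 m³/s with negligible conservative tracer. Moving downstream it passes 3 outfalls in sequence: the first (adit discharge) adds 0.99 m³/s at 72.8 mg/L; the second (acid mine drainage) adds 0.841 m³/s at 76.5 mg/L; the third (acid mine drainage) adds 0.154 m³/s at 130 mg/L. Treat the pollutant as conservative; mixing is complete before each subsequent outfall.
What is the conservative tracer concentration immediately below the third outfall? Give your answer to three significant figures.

19.8 mg/L

Outfall 1: combined Q = 6.890 m³/s; C = (5.900·0 + 0.9900·72.80)/6.890 = 10.46 mg/L.
Outfall 2: combined Q = 7.731 m³/s; C = (6.890·10.46 + 0.8410·76.50)/7.731 = 17.64 mg/L.
Outfall 3: combined Q = 7.885 m³/s; C = (7.731·17.64 + 0.1540·130.0)/7.885 = 19.84 mg/L.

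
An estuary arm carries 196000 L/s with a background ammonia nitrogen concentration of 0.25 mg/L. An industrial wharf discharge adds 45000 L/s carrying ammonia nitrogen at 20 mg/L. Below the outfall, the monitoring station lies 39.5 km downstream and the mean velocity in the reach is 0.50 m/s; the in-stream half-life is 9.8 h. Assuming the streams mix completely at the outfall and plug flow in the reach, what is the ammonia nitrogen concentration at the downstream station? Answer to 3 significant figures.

0.834 mg/L

Mixed concentration C = ΣQC/ΣQ = (196000·0.2500 + 45000·20.00) / 241000 = 949000/241000 = 3.938 mg/L.
Travel time t = 39.5·1000 / 0.50 = 79000 s = 21.94 h.
Half-life 9.8 h → k = ln 2 / 9.8 = 0.07073 h⁻¹ = 1.698 d⁻¹.
After decay, C = 3.938 × e^(−kt) = 3.938 × 0.2118 = 0.8340 mg/L.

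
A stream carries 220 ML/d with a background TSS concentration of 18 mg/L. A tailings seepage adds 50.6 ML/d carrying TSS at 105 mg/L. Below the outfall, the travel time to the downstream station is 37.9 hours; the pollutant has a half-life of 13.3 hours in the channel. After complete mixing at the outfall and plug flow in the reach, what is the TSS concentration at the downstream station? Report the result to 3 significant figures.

After mixing, C = (220.0·18.00 + 50.60·105.0) / 270.6 = 9273/270.6 = 34.27 mg/L.
Half-life 13.3 h → k = ln 2 / 13.3 = 0.05212 h⁻¹ = 1.251 d⁻¹.
After decay, C = 34.27 × e^(−kt) = 34.27 × 0.1387 = 4.754 mg/L.

4.75 mg/L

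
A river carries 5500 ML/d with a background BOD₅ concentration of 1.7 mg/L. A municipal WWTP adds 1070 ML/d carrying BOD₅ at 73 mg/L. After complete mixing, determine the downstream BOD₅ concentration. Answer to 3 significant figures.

Conservation of mass: C = (5500·1.700 + 1070·73.00) / 6570 = 87460/6570 = 13.31 mg/L.

13.3 mg/L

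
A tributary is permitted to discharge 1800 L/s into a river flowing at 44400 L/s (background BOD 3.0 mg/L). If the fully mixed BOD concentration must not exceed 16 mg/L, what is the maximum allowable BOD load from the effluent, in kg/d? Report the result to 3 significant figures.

52400 kg/d

Mass balance at the limit: 44400·3.000 + 1800·Cₑ = 46200·16 → Cₑ = 336.7 mg/L.
1800 L/s = 1.800 m³/s. Load = 1.800 m³/s × 336.7 g/m³ × 86 400 s/d = 52360 kg/d.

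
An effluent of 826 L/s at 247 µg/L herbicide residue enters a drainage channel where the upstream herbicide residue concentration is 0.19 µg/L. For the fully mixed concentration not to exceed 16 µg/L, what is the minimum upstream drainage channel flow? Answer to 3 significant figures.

12100 L/s

Set C_mix = 16: (Q·0.1900 + 826.0·247.0) / (Q + 826.0) = 16
→ Q = 826.0·(247.0 − 16)/(16 − 0.1900) = 12070 L/s.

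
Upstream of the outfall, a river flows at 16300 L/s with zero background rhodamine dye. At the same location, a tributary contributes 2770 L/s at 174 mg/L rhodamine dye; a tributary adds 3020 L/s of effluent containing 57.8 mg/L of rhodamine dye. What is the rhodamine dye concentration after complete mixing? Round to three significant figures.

29.7 mg/L

Conservation of mass: C = (16300·0 + 2770·174.0 + 3020·57.80) / 22090 = 656500/22090 = 29.72 mg/L.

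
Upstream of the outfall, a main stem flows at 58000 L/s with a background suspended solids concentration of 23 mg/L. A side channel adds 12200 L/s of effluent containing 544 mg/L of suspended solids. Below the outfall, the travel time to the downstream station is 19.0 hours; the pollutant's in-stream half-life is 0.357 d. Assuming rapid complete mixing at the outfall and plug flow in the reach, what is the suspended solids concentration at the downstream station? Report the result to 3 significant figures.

After mixing, C = (58000·23.00 + 12200·544.0) / 70200 = 7971000/70200 = 113.5 mg/L.
Half-life 0.357 d → k = ln 2 / 0.357 = 1.942 d⁻¹.
Decay over the reach: 113.5·exp(−kt) = 113.5·0.2150 = 24.41 mg/L.

24.4 mg/L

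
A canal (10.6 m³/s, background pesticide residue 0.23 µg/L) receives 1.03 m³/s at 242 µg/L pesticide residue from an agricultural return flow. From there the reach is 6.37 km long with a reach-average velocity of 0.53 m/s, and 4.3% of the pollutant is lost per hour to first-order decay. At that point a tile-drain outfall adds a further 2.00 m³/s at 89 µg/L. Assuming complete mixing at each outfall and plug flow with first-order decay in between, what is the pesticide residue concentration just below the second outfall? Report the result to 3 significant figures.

29.0 µg/L

Mass balance: C = (10.60·0.2300 + 1.030·242.0) / 11.63 = 251.7/11.63 = 21.64 µg/L; combined flow 11.63 m³/s.
Travel time t = 6.37·1000 / 0.53 = 12020 s = 3.339 h.
4.3%/h lost → k = −ln(1 − 0.043) = 0.04395 h⁻¹.
Decay over the reach: 21.64·exp(−kt) = 21.64·0.8635 = 18.69 µg/L.
Second outfall: C = (11.63·18.69 + 2.000·89.00)/13.63 = 29.01 µg/L.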